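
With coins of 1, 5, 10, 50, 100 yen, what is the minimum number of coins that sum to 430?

430 = 4×100 + 3×10
Total coins = 4 + 3 = 7

7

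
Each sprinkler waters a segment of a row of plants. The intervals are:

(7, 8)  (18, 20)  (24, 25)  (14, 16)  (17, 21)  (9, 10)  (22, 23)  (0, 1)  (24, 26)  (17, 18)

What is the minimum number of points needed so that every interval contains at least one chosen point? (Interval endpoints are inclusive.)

7

Sort by right endpoint; whenever an interval is uncovered, place a point at its right end.
By right end: [0,1]  [7,8]  [9,10]  [14,16]  [17,18]  [18,20]  [17,21]  [22,23]  [24,25]  [24,26]
[0,1] uncovered → point at 1; [7,8] uncovered → point at 8; [9,10] uncovered → point at 10; [14,16] uncovered → point at 16; [17,18] uncovered → point at 18; [22,23] uncovered → point at 23; [24,25] uncovered → point at 25.
Points: 1, 8, 10, 16, 18, 23, 25 (7 total).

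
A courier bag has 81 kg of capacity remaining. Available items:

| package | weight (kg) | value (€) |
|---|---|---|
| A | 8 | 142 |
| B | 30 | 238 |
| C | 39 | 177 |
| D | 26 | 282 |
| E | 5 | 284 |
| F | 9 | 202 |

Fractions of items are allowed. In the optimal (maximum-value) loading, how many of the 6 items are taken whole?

5

Order: E (284/5=56.80) > F (202/9=22.44) > A (142/8=17.75) > D (282/26=10.85) > B (238/30=7.93) > C (177/39=4.54)
Fill: take E (5 @ 284) → take F (9 @ 202) → take A (8 @ 142) → take D (26 @ 282) → take B (30 @ 238) → take 3/39 of C → 13.62; 81/81 used.
5 item(s) taken whole; one partial (take 3/39 of C).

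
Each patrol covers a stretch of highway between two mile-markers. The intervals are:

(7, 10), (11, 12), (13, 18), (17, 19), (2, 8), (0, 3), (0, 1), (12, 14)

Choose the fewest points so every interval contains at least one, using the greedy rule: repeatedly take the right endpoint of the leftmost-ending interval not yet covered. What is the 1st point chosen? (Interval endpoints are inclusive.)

Process intervals by earliest right end; each time one isn't hit yet, stab at its right endpoint.
By right end: [0,1]  [0,3]  [2,8]  [7,10]  [11,12]  [12,14]  [13,18]  [17,19]
[0,1] uncovered → point at 1; [2,8] uncovered → point at 8; [11,12] uncovered → point at 12; [13,18] uncovered → point at 18.
Points: 1, 8, 12, 18 (4 total).

1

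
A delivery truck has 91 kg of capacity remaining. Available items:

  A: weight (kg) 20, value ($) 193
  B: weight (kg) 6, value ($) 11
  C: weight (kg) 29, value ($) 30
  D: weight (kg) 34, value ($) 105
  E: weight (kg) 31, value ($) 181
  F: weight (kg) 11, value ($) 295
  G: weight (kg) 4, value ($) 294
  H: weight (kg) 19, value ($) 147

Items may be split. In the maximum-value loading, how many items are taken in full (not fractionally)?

5

Sort by value per unit weight and fill in that order.
Ratios (sorted): G 73.50, F 26.82, A 9.65, H 7.74, E 5.84, D 3.09, B 1.83, C 1.03
take G (4 @ 294); take F (11 @ 295); take A (20 @ 193); take H (19 @ 147); take E (31 @ 181); take 6/34 of D → 18.53. Capacity used 91/91.
5 item(s) taken whole; one partial (take 6/34 of D).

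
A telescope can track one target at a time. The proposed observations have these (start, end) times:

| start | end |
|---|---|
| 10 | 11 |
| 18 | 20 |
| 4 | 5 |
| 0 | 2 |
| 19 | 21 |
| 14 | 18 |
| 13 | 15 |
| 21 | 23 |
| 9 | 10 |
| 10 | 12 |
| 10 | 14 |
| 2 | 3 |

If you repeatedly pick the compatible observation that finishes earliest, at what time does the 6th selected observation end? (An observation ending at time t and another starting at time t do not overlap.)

Sorted by end: (0,2)  (2,3)  (4,5)  (9,10)  (10,11)  (10,12)  (10,14)  (13,15)  (14,18)  (18,20)  (19,21)  (21,23)
take (0,2); take (2,3); take (4,5); take (9,10); take (10,11); take (13,15); take (18,20); skip (19,21); take (21,23).
Selected: (0,2) (2,3) (4,5) (9,10) (10,11) (13,15) (18,20) (21,23)

15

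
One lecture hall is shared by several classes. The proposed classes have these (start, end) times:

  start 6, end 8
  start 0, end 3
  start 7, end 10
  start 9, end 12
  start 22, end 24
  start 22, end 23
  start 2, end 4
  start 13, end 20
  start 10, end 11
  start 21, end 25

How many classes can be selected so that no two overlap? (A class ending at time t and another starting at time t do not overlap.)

Sort by end time and greedily take each interval whose start is ≥ the last chosen end.
By end time: (0,3), (2,4), (6,8), (7,10), (10,11), (9,12), (13,20), (22,23), (22,24), (21,25).
Pick (0,3); next start ≥ 3 → (6,8); next start ≥ 8 → (10,11); next start ≥ 11 → (13,20); next start ≥ 20 → (22,23).
Selected 5 classes.

5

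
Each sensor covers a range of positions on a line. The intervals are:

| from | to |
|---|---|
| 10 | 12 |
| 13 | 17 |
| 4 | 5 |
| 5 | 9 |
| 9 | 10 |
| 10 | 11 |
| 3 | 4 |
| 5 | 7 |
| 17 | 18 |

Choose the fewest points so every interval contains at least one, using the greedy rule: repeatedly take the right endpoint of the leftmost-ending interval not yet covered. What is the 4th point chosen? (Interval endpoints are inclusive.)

Sort by right endpoint; whenever an interval is uncovered, place a point at its right end.
Sorted: [3,4] [4,5] [5,7] [5,9] [9,10] [10,11] [10,12] [13,17] [17,18]
{[3,4],[4,5]} hit by 4; {[5,7],[5,9]} hit by 7; {[9,10],[10,11],[10,12]} hit by 10; {[13,17],[17,18]} hit by 17.
Points: 4, 7, 10, 17 (4 total).

17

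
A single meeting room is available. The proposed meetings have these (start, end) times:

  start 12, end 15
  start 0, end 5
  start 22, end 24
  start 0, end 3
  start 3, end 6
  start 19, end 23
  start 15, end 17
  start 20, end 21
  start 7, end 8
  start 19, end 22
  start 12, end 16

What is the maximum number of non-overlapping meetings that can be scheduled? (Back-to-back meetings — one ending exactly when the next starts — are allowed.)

Order by finish time; keep every interval that doesn't clash with the previous kept one.
By end time: (0,3), (0,5), (3,6), (7,8), (12,15), (12,16), (15,17), (20,21), (19,22), (19,23), (22,24).
Pick (0,3); next start ≥ 3 → (3,6); next start ≥ 6 → (7,8); next start ≥ 8 → (12,15); next start ≥ 15 → (15,17); next start ≥ 17 → (20,21); next start ≥ 21 → (22,24).
Selected 7 meetings.

7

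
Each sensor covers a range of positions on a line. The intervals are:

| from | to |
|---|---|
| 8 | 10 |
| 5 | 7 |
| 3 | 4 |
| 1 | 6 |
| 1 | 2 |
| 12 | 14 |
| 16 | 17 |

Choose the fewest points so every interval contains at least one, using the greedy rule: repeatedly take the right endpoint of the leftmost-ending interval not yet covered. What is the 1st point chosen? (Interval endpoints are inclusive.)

2

By right end: [1,2]  [3,4]  [1,6]  [5,7]  [8,10]  [12,14]  [16,17]
[1,2] uncovered → point at 2; [3,4] uncovered → point at 4; [5,7] uncovered → point at 7; [8,10] uncovered → point at 10; [12,14] uncovered → point at 14; [16,17] uncovered → point at 17.
Points: 2, 4, 7, 10, 14, 17 (6 total).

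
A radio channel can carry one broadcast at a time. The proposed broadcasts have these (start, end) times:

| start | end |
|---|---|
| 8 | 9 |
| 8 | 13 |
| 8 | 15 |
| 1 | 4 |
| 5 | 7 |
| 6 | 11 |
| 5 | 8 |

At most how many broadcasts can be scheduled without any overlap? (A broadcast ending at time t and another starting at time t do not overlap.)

Greedy by earliest finish: after sorting by end time, pick each interval compatible with the last pick.
Sorted by end: (1,4)  (5,7)  (5,8)  (8,9)  (6,11)  (8,13)  (8,15)
take (1,4); take (5,7); skip (5,8); take (8,9); skip (6,11).
Selected 3 broadcasts.

3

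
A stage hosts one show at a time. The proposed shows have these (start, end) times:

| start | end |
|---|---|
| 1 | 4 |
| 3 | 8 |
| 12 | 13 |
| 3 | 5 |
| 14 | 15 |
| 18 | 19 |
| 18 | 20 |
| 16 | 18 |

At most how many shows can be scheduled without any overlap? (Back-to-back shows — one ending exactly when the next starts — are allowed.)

5

Sorted by end: (1,4)  (3,5)  (3,8)  (12,13)  (14,15)  (16,18)  (18,19)  (18,20)
take (1,4); skip (3,8); take (12,13); take (14,15); take (16,18); take (18,19).
Selected 5 shows.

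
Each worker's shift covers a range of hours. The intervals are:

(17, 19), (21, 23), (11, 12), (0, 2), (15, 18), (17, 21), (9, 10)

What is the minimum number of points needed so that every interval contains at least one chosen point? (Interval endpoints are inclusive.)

Sort by right endpoint; whenever an interval is uncovered, place a point at its right end.
By right end: [0,2]  [9,10]  [11,12]  [15,18]  [17,19]  [17,21]  [21,23]
[0,2] uncovered → point at 2; [9,10] uncovered → point at 10; [11,12] uncovered → point at 12; [15,18] uncovered → point at 18; [21,23] uncovered → point at 23.
Points: 2, 10, 12, 18, 23 (5 total).

5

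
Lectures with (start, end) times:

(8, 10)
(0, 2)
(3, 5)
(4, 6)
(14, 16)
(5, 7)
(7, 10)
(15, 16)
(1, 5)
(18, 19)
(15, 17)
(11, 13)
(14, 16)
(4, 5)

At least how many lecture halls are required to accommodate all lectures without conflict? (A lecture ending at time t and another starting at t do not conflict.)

Events (time:±→running): 0:+→1 1:+→2 2:-→1 3:+→2 4:+→3 4:+→4 … peak 4.

4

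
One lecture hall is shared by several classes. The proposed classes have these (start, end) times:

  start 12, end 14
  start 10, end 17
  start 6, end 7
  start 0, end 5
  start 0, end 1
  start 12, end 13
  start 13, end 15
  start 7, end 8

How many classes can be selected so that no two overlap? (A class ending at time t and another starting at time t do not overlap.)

5

Order by finish time; keep every interval that doesn't clash with the previous kept one.
Sorted by end: (0,1)  (0,5)  (6,7)  (7,8)  (12,13)  (12,14)  (13,15)  (10,17)
take (0,1); skip (0,5); take (6,7); take (7,8); take (12,13); take (13,15); skip (10,17).
Selected 5 classes.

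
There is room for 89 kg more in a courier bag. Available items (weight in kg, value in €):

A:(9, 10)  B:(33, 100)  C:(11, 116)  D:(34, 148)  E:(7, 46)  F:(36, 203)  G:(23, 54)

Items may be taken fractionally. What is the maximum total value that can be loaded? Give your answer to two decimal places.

Sort by value per unit weight and fill in that order.
Ratios (sorted): C 10.55, E 6.57, F 5.64, D 4.35, B 3.03, G 2.35, A 1.11
take C (11 @ 116); take E (7 @ 46); take F (36 @ 203); take D (34 @ 148); take 1/33 of B → 3.03. Capacity used 89/89.
Total value = 516.03

516.03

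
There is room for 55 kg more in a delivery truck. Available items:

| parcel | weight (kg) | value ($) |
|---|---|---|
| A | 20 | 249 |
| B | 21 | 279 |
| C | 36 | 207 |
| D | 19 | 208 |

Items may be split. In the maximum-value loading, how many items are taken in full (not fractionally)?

Greedy by value/weight ratio, highest first.
Ratios (sorted): B 13.29, A 12.45, D 10.95, C 5.75
take B (21 @ 279); take A (20 @ 249); take 14/19 of D → 153.26. Capacity used 55/55.
2 item(s) taken whole; one partial (take 14/19 of D).

2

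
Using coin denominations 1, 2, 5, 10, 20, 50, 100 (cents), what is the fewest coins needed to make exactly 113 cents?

4

Greedy: take as many of the largest coin as possible, then repeat with the remainder.
113 − 1×100→13 − 1×10→3 − 1×2→1 − 1×1→0
Total coins = 1 + 1 + 1 + 1 = 4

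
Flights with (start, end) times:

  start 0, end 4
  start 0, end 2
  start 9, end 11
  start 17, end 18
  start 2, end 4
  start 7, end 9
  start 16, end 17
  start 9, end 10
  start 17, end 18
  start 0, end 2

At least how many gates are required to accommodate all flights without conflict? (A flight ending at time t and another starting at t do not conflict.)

3

Events (time:±→running): 0:+→1 0:+→2 0:+→3 … peak 3.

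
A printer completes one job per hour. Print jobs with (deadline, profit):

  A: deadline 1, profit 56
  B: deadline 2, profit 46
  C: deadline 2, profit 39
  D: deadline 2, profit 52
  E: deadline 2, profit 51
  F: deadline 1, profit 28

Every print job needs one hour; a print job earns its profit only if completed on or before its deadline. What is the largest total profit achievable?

Take jobs in profit order; each goes to the latest open slot no later than its deadline.
Profit order: A=56 D=52 E=51 B=46 C=39 F=28
Assign: A→slot 1, D→slot 2, E skipped, B skipped, C skipped, F skipped.
Slots: [1:A] [2:D]
Profit = 56 + 52 = 108

108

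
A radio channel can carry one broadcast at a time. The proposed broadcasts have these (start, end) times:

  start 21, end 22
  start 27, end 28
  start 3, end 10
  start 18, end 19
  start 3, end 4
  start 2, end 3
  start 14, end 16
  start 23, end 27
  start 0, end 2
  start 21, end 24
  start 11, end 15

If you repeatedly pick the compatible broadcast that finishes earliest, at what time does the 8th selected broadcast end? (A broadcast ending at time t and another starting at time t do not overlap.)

28

By end time: (0,2), (2,3), (3,4), (3,10), (11,15), (14,16), (18,19), (21,22), (21,24), (23,27), (27,28).
Pick (0,2); next start ≥ 2 → (2,3); next start ≥ 3 → (3,4); next start ≥ 4 → (11,15); next start ≥ 15 → (18,19); next start ≥ 19 → (21,22); next start ≥ 22 → (23,27); next start ≥ 27 → (27,28).
Selected: (0,2) (2,3) (3,4) (11,15) (18,19) (21,22) (23,27) (27,28)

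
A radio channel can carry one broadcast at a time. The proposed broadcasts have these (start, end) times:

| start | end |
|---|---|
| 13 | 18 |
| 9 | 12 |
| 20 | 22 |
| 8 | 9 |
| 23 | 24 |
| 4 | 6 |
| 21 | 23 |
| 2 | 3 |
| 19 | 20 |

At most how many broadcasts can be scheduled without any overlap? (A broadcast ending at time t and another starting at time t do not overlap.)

8

Greedy by earliest finish: after sorting by end time, pick each interval compatible with the last pick.
By end time: (2,3), (4,6), (8,9), (9,12), (13,18), (19,20), (20,22), (21,23), (23,24).
Pick (2,3); next start ≥ 3 → (4,6); next start ≥ 6 → (8,9); next start ≥ 9 → (9,12); next start ≥ 12 → (13,18); next start ≥ 18 → (19,20); next start ≥ 20 → (20,22); next start ≥ 22 → (23,24).
Selected 8 broadcasts.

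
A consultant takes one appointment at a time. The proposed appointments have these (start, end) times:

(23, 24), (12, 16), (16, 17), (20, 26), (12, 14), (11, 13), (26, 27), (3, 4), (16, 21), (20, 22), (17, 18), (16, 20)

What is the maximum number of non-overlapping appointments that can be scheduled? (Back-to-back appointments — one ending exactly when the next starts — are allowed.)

Sort by end time and greedily take each interval whose start is ≥ the last chosen end.
By end time: (3,4), (11,13), (12,14), (12,16), (16,17), (17,18), (16,20), (16,21), (20,22), (23,24), (20,26), (26,27).
Pick (3,4); next start ≥ 4 → (11,13); next start ≥ 13 → (16,17); next start ≥ 17 → (17,18); next start ≥ 18 → (20,22); next start ≥ 22 → (23,24); next start ≥ 24 → (26,27).
Selected 7 appointments.

7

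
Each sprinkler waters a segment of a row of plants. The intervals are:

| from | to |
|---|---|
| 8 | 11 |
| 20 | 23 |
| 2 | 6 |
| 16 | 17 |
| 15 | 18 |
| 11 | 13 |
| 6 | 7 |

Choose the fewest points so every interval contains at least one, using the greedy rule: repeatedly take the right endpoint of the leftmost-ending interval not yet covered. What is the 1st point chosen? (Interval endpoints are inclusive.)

6

Sorted: [2,6] [6,7] [8,11] [11,13] [16,17] [15,18] [20,23]
{[2,6],[6,7]} hit by 6; {[8,11],[11,13]} hit by 11; {[16,17],[15,18]} hit by 17; {[20,23]} hit by 23.
Points: 6, 11, 17, 23 (4 total).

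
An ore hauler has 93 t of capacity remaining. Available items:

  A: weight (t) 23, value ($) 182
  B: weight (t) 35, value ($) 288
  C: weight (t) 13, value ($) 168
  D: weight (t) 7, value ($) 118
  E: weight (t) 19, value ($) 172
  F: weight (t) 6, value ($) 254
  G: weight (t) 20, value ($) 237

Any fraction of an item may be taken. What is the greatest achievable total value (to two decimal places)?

Greedy by value/weight ratio, highest first.
Ratios (sorted): F 42.33, D 16.86, C 12.92, G 11.85, E 9.05, B 8.23, A 7.91
take F (6 @ 254); take D (7 @ 118); take C (13 @ 168); take G (20 @ 237); take E (19 @ 172); take 28/35 of B → 230.40. Capacity used 93/93.
Total value = 1179.40

1179.40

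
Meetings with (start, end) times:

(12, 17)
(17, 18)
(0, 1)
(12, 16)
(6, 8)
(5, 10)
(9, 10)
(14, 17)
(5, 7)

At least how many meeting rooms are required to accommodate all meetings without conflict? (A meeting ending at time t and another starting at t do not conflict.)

3

starts: [0, 5, 5, 6, 9, 12, 12, 14, 17]
ends:   [1, 7, 8, 10, 10, 16, 17, 17, 18]
s0→1 e1→0 s5→1 s5→2 s6→3  — peak 3.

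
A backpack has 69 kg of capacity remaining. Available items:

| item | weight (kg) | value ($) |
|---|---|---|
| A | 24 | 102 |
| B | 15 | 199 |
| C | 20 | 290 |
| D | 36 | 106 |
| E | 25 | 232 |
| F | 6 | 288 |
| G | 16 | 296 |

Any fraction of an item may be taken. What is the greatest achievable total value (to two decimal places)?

1184.36

Ratios (sorted): F 48.00, G 18.50, C 14.50, B 13.27, E 9.28, A 4.25, D 2.94
take F (6 @ 288); take G (16 @ 296); take C (20 @ 290); take B (15 @ 199); take 12/25 of E → 111.36. Capacity used 69/69.
Total value = 1184.36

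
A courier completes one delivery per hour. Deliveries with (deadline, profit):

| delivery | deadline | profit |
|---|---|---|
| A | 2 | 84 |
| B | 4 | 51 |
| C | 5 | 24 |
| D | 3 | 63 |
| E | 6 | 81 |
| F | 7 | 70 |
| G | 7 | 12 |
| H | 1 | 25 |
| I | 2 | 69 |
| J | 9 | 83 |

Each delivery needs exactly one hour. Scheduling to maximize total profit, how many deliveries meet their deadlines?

Profit order: A=84 J=83 E=81 F=70 I=69 D=63 B=51 H=25 C=24 G=12
Assign: A→slot 2, J→slot 9, E→slot 6, F→slot 7, I→slot 1, D→slot 3, B→slot 4, H skipped, C→slot 5, G skipped.
Slots: [1:I] [2:A] [3:D] [4:B] [5:C] [6:E] [7:F] [9:J]
8 of 10 scheduled.

8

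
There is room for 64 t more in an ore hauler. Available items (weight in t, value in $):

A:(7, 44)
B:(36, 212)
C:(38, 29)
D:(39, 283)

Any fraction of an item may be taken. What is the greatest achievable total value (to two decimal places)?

433.00

Order: D (283/39=7.26) > A (44/7=6.29) > B (212/36=5.89) > C (29/38=0.76)
Fill: take D (39 @ 283) → take A (7 @ 44) → take 18/36 of B → 106.00; 64/64 used.
Total value = 433.00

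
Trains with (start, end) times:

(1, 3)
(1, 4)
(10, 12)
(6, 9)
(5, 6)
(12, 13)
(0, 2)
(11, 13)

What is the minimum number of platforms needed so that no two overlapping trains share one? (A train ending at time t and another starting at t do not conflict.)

Events (time:±→running): 0:+→1 1:+→2 1:+→3 … peak 3.

3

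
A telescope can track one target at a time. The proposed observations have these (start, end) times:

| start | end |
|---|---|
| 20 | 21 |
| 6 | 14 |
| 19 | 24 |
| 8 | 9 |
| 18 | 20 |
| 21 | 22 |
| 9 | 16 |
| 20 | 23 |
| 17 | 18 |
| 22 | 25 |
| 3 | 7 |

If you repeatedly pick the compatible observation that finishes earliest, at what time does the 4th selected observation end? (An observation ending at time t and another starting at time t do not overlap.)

18

Greedy by earliest finish: after sorting by end time, pick each interval compatible with the last pick.
By end time: (3,7), (8,9), (6,14), (9,16), (17,18), (18,20), (20,21), (21,22), (20,23), (19,24), (22,25).
Pick (3,7); next start ≥ 7 → (8,9); next start ≥ 9 → (9,16); next start ≥ 16 → (17,18); next start ≥ 18 → (18,20); next start ≥ 20 → (20,21); next start ≥ 21 → (21,22); next start ≥ 22 → (22,25).
Selected: (3,7) (8,9) (9,16) (17,18) (18,20) (20,21) (21,22) (22,25)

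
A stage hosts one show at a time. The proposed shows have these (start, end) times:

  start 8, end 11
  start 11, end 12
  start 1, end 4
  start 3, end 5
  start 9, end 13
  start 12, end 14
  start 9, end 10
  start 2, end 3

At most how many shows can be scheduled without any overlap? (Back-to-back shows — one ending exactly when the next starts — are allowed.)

5

Order by finish time; keep every interval that doesn't clash with the previous kept one.
By end time: (2,3), (1,4), (3,5), (9,10), (8,11), (11,12), (9,13), (12,14).
Pick (2,3); next start ≥ 3 → (3,5); next start ≥ 5 → (9,10); next start ≥ 10 → (11,12); next start ≥ 12 → (12,14).
Selected 5 shows.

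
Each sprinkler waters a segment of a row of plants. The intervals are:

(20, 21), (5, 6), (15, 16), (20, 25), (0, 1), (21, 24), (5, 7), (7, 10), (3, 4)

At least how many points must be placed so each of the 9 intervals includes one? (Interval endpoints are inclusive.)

6

Process intervals by earliest right end; each time one isn't hit yet, stab at its right endpoint.
By right end: [0,1]  [3,4]  [5,6]  [5,7]  [7,10]  [15,16]  [20,21]  [21,24]  [20,25]
[0,1] uncovered → point at 1; [3,4] uncovered → point at 4; [5,6] uncovered → point at 6; [7,10] uncovered → point at 10; [15,16] uncovered → point at 16; [20,21] uncovered → point at 21.
Points: 1, 4, 6, 10, 16, 21 (6 total).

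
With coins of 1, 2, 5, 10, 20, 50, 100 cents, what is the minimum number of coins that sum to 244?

6

Use the largest denomination that fits, subtract, and repeat.
244 = 2×100 + 2×20 + 2×2
Total coins = 2 + 2 + 2 = 6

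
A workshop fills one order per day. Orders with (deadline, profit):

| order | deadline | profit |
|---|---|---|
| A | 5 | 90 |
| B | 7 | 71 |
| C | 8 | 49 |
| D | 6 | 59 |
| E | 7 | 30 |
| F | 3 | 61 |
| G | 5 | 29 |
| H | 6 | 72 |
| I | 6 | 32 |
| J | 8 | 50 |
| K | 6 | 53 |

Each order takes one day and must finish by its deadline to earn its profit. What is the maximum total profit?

505

Sort by profit descending; place each in the latest free slot ≤ its deadline.
Profit order: A=90 H=72 B=71 F=61 D=59 K=53 J=50 C=49 I=32 E=30 G=29
Assign: A→slot 5, H→slot 6, B→slot 7, F→slot 3, D→slot 4, K→slot 2, J→slot 8, C→slot 1, I skipped, E skipped, G skipped.
Slots: [1:C] [2:K] [3:F] [4:D] [5:A] [6:H] [7:B] [8:J]
Profit = 49 + 53 + 61 + 59 + 90 + 72 + 71 + 50 = 505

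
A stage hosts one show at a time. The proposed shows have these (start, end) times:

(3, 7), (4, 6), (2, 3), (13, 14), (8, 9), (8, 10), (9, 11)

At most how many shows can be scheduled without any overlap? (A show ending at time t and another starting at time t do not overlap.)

5

Order by finish time; keep every interval that doesn't clash with the previous kept one.
By end time: (2,3), (4,6), (3,7), (8,9), (8,10), (9,11), (13,14).
Pick (2,3); next start ≥ 3 → (4,6); next start ≥ 6 → (8,9); next start ≥ 9 → (9,11); next start ≥ 11 → (13,14).
Selected 5 shows.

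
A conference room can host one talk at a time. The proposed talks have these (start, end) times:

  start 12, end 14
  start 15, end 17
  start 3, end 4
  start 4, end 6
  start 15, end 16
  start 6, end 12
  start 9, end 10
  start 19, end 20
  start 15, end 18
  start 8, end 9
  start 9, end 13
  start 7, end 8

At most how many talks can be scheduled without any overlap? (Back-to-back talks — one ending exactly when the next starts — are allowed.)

8

Greedy by earliest finish: after sorting by end time, pick each interval compatible with the last pick.
Sorted by end: (3,4)  (4,6)  (7,8)  (8,9)  (9,10)  (6,12)  (9,13)  (12,14)  (15,16)  (15,17)  (15,18)  (19,20)
take (3,4); take (4,6); take (7,8); take (8,9); take (9,10); skip (6,12); take (12,14); take (15,16); skip (15,18); take (19,20).
Selected 8 talks.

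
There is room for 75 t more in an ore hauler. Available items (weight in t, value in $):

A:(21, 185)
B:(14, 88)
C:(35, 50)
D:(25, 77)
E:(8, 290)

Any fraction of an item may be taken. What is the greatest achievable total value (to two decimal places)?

650.00

Sort by value per unit weight and fill in that order.
Ratios (sorted): E 36.25, A 8.81, B 6.29, D 3.08, C 1.43
take E (8 @ 290); take A (21 @ 185); take B (14 @ 88); take D (25 @ 77); take 7/35 of C → 10.00. Capacity used 75/75.
Total value = 650.00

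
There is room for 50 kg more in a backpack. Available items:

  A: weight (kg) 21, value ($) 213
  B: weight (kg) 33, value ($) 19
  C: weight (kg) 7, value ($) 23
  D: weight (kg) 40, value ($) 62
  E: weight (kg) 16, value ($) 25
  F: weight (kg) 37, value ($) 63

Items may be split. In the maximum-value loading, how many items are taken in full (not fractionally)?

Ratios (sorted): A 10.14, C 3.29, F 1.70, E 1.56, D 1.55, B 0.58
take A (21 @ 213); take C (7 @ 23); take 22/37 of F → 37.46. Capacity used 50/50.
2 item(s) taken whole; one partial (take 22/37 of F).

2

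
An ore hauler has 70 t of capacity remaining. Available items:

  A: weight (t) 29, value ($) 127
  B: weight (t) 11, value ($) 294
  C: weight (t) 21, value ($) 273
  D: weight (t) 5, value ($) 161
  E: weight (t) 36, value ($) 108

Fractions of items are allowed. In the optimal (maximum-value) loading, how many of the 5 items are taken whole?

Greedy by value/weight ratio, highest first.
Order: D (161/5=32.20) > B (294/11=26.73) > C (273/21=13.00) > A (127/29=4.38) > E (108/36=3.00)
Fill: take D (5 @ 161) → take B (11 @ 294) → take C (21 @ 273) → take A (29 @ 127) → take 4/36 of E → 12.00; 70/70 used.
4 item(s) taken whole; one partial (take 4/36 of E).

4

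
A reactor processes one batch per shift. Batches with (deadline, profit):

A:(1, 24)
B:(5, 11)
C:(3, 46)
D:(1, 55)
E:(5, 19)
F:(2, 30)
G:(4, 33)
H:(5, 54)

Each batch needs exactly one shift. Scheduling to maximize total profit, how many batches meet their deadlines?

5

By profit: D(d1,55), H(d5,54), C(d3,46), G(d4,33), F(d2,30), A(d1,24), E(d5,19), B(d5,11)
D→slot 1; H→slot 5; C→slot 3; G→slot 4; F→slot 2; A skipped; E skipped; B skipped.
5 of 8 scheduled.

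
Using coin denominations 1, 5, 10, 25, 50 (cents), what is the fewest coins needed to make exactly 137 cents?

137 − 2×50→37 − 1×25→12 − 1×10→2 − 2×1→0
Total coins = 2 + 1 + 1 + 2 = 6

6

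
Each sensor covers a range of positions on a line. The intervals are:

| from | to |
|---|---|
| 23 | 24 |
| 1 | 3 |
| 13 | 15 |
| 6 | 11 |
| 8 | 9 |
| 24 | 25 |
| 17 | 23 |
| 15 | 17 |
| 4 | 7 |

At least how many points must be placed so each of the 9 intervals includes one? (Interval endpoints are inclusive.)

6

Process intervals by earliest right end; each time one isn't hit yet, stab at its right endpoint.
By right end: [1,3]  [4,7]  [8,9]  [6,11]  [13,15]  [15,17]  [17,23]  [23,24]  [24,25]
[1,3] uncovered → point at 3; [4,7] uncovered → point at 7; [8,9] uncovered → point at 9; [13,15] uncovered → point at 15; [17,23] uncovered → point at 23; [24,25] uncovered → point at 25.
Points: 3, 7, 9, 15, 23, 25 (6 total).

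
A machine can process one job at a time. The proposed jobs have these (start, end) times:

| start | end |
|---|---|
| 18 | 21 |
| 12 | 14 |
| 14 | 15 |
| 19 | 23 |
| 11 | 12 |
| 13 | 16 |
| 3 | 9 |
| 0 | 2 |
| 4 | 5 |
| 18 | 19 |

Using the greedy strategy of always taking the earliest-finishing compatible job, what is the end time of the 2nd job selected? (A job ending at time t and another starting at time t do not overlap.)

5

Greedy by earliest finish: after sorting by end time, pick each interval compatible with the last pick.
Sorted by end: (0,2)  (4,5)  (3,9)  (11,12)  (12,14)  (14,15)  (13,16)  (18,19)  (18,21)  (19,23)
take (0,2); take (4,5); take (11,12); take (12,14); take (14,15); take (18,19); skip (18,21); take (19,23).
Selected: (0,2) (4,5) (11,12) (12,14) (14,15) (18,19) (19,23)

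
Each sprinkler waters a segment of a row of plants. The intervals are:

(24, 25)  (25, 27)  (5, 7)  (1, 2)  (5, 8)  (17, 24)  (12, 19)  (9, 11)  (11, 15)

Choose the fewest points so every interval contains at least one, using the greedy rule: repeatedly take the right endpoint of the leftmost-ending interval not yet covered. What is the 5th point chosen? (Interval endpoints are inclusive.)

25

Sorted: [1,2] [5,7] [5,8] [9,11] [11,15] [12,19] [17,24] [24,25] [25,27]
{[1,2]} hit by 2; {[5,7],[5,8]} hit by 7; {[9,11],[11,15]} hit by 11; {[12,19],[17,24]} hit by 19; {[24,25],[25,27]} hit by 25.
Points: 2, 7, 11, 19, 25 (5 total).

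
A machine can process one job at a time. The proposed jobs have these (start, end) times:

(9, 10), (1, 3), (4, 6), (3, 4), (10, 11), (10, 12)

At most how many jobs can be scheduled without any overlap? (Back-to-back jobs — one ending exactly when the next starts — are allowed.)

By end time: (1,3), (3,4), (4,6), (9,10), (10,11), (10,12).
Pick (1,3); next start ≥ 3 → (3,4); next start ≥ 4 → (4,6); next start ≥ 6 → (9,10); next start ≥ 10 → (10,11).
Selected 5 jobs.

5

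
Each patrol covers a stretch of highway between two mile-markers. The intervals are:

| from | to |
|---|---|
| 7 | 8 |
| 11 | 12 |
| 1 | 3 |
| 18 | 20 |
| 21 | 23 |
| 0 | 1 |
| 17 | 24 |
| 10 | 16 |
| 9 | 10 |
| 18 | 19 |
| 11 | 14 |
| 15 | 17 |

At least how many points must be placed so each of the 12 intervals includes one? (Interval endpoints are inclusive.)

7

By right end: [0,1]  [1,3]  [7,8]  [9,10]  [11,12]  [11,14]  [10,16]  [15,17]  [18,19]  [18,20]  [21,23]  [17,24]
[0,1] uncovered → point at 1; [7,8] uncovered → point at 8; [9,10] uncovered → point at 10; [11,12] uncovered → point at 12; [15,17] uncovered → point at 17; [18,19] uncovered → point at 19; [21,23] uncovered → point at 23.
Points: 1, 8, 10, 12, 17, 19, 23 (7 total).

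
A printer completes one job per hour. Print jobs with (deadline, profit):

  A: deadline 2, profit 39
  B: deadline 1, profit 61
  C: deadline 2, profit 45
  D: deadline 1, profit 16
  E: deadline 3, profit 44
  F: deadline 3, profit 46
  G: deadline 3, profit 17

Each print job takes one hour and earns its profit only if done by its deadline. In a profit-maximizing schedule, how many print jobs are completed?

3

Take jobs in profit order; each goes to the latest open slot no later than its deadline.
By profit: B(d1,61), F(d3,46), C(d2,45), E(d3,44), A(d2,39), G(d3,17), D(d1,16)
B→slot 1; F→slot 3; C→slot 2; E skipped; A skipped; G skipped; D skipped.
3 of 7 scheduled.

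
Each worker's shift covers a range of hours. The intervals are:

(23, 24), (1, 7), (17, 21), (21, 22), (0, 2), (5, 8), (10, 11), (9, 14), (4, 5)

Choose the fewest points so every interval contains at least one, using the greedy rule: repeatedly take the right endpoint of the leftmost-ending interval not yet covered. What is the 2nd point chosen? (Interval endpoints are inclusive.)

5

Process intervals by earliest right end; each time one isn't hit yet, stab at its right endpoint.
Sorted: [0,2] [4,5] [1,7] [5,8] [10,11] [9,14] [17,21] [21,22] [23,24]
{[0,2]} hit by 2; {[4,5],[1,7],[5,8]} hit by 5; {[10,11],[9,14]} hit by 11; {[17,21],[21,22]} hit by 21; {[23,24]} hit by 24.
Points: 2, 5, 11, 21, 24 (5 total).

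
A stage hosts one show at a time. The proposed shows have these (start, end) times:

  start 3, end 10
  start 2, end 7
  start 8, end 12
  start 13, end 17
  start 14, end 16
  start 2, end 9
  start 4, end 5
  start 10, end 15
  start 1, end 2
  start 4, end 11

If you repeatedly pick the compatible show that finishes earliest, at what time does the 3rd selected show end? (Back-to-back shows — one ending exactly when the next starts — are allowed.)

By end time: (1,2), (4,5), (2,7), (2,9), (3,10), (4,11), (8,12), (10,15), (14,16), (13,17).
Pick (1,2); next start ≥ 2 → (4,5); next start ≥ 5 → (8,12); next start ≥ 12 → (14,16).
Selected: (1,2) (4,5) (8,12) (14,16)

12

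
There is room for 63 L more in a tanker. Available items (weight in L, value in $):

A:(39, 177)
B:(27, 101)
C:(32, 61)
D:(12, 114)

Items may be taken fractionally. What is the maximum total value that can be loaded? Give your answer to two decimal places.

335.89

Order: D (114/12=9.50) > A (177/39=4.54) > B (101/27=3.74) > C (61/32=1.91)
Fill: take D (12 @ 114) → take A (39 @ 177) → take 12/27 of B → 44.89; 63/63 used.
Total value = 335.89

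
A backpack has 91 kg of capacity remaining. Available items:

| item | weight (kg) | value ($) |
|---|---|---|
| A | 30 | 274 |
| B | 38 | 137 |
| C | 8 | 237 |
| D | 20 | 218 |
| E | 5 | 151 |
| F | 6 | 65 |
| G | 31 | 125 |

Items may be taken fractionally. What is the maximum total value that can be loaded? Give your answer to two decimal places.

1033.71

Sort by value per unit weight and fill in that order.
Order: E (151/5=30.20) > C (237/8=29.62) > D (218/20=10.90) > F (65/6=10.83) > A (274/30=9.13) > G (125/31=4.03) > B (137/38=3.61)
Fill: take E (5 @ 151) → take C (8 @ 237) → take D (20 @ 218) → take F (6 @ 65) → take A (30 @ 274) → take 22/31 of G → 88.71; 91/91 used.
Total value = 1033.71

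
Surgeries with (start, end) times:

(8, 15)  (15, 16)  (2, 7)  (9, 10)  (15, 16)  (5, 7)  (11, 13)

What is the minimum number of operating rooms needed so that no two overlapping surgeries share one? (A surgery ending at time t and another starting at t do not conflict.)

The answer is the maximum number of intervals overlapping at any instant.
Events (time:±→running): 2:+→1 5:+→2 … peak 2.

2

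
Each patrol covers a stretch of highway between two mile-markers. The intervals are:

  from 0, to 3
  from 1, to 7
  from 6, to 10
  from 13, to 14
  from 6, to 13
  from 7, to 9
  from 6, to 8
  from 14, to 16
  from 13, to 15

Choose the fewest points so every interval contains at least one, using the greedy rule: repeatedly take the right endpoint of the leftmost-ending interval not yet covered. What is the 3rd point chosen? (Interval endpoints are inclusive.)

Process intervals by earliest right end; each time one isn't hit yet, stab at its right endpoint.
By right end: [0,3]  [1,7]  [6,8]  [7,9]  [6,10]  [6,13]  [13,14]  [13,15]  [14,16]
[0,3] uncovered → point at 3; [6,8] uncovered → point at 8; [13,14] uncovered → point at 14.
Points: 3, 8, 14 (3 total).

14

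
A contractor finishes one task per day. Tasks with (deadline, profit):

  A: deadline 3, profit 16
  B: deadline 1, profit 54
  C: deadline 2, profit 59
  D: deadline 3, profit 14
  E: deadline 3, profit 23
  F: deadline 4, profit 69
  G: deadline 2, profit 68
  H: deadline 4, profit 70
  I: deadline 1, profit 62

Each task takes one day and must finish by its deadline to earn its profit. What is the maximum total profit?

269

By profit: H(d4,70), F(d4,69), G(d2,68), I(d1,62), C(d2,59), B(d1,54), E(d3,23), A(d3,16), D(d3,14)
H→slot 4; F→slot 3; G→slot 2; I→slot 1; C skipped; B skipped; E skipped; A skipped; D skipped.
Profit = 62 + 68 + 69 + 70 = 269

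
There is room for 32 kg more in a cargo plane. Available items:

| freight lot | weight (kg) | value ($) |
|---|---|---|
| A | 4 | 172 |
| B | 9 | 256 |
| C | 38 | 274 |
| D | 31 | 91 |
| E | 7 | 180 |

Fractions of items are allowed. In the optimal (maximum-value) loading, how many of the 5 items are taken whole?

3

Ratios (sorted): A 43.00, B 28.44, E 25.71, C 7.21, D 2.94
take A (4 @ 172); take B (9 @ 256); take E (7 @ 180); take 12/38 of C → 86.53. Capacity used 32/32.
3 item(s) taken whole; one partial (take 12/38 of C).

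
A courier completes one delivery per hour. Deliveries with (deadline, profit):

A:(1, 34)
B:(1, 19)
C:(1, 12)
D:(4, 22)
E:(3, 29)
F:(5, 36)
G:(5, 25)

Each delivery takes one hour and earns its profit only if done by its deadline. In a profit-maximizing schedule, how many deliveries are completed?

5

Profit order: F=36 A=34 E=29 G=25 D=22 B=19 C=12
Assign: F→slot 5, A→slot 1, E→slot 3, G→slot 4, D→slot 2, B skipped, C skipped.
Slots: [1:A] [2:D] [3:E] [4:G] [5:F]
5 of 7 scheduled.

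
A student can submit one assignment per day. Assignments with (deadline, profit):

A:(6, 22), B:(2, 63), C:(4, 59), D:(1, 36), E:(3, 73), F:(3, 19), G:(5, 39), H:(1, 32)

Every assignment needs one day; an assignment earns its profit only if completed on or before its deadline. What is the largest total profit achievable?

Profit order: E=73 B=63 C=59 G=39 D=36 H=32 A=22 F=19
Assign: E→slot 3, B→slot 2, C→slot 4, G→slot 5, D→slot 1, H skipped, A→slot 6, F skipped.
Slots: [1:D] [2:B] [3:E] [4:C] [5:G] [6:A]
Profit = 36 + 63 + 73 + 59 + 39 + 22 = 292

292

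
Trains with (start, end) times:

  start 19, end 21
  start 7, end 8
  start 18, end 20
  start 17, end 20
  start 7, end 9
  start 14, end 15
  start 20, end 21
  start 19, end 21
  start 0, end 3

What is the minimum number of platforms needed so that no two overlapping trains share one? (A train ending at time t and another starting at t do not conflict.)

4

Count concurrent intervals with a sweep; the peak is the room count.
starts: [0, 7, 7, 14, 17, 18, 19, 19, 20]
ends:   [3, 8, 9, 15, 20, 20, 21, 21, 21]
s0→1 e3→0 s7→1 s7→2 e8→1 e9→0 s14→1 e15→0 s17→1 s18→2 s19→3 s19→4  — peak 4.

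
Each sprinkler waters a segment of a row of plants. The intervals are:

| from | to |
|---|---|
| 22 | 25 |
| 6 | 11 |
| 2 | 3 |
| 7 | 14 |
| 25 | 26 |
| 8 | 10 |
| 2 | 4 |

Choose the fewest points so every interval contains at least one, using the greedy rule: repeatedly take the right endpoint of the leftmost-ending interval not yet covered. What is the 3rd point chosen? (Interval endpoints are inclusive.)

Sort by right endpoint; whenever an interval is uncovered, place a point at its right end.
By right end: [2,3]  [2,4]  [8,10]  [6,11]  [7,14]  [22,25]  [25,26]
[2,3] uncovered → point at 3; [8,10] uncovered → point at 10; [22,25] uncovered → point at 25.
Points: 3, 10, 25 (3 total).

25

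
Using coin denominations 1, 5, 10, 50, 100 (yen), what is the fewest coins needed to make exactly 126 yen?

5

Greedy: take as many of the largest coin as possible, then repeat with the remainder.
126 − 1×100→26 − 2×10→6 − 1×5→1 − 1×1→0
Total coins = 1 + 2 + 1 + 1 = 5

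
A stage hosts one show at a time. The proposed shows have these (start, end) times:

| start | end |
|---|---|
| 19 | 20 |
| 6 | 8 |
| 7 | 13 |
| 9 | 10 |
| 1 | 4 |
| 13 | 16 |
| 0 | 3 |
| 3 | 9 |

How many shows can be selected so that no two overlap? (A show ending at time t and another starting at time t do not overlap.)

5

Sort by end time and greedily take each interval whose start is ≥ the last chosen end.
By end time: (0,3), (1,4), (6,8), (3,9), (9,10), (7,13), (13,16), (19,20).
Pick (0,3); next start ≥ 3 → (6,8); next start ≥ 8 → (9,10); next start ≥ 10 → (13,16); next start ≥ 16 → (19,20).
Selected 5 shows.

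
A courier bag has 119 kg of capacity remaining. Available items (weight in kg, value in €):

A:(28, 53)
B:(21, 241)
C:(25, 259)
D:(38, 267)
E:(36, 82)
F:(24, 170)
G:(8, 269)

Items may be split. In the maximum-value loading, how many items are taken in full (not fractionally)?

Order: G (269/8=33.62) > B (241/21=11.48) > C (259/25=10.36) > F (170/24=7.08) > D (267/38=7.03) > E (82/36=2.28) > A (53/28=1.89)
Fill: take G (8 @ 269) → take B (21 @ 241) → take C (25 @ 259) → take F (24 @ 170) → take D (38 @ 267) → take 3/36 of E → 6.83; 119/119 used.
5 item(s) taken whole; one partial (take 3/36 of E).

5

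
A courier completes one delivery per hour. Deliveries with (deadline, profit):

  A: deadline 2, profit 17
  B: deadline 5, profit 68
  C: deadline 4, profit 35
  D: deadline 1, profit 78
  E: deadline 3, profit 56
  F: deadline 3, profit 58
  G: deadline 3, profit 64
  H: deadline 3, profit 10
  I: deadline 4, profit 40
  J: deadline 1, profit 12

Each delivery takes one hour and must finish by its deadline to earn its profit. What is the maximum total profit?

Take jobs in profit order; each goes to the latest open slot no later than its deadline.
Profit order: D=78 B=68 G=64 F=58 E=56 I=40 C=35 A=17 J=12 H=10
Assign: D→slot 1, B→slot 5, G→slot 3, F→slot 2, E skipped, I→slot 4, C skipped, A skipped, J skipped, H skipped.
Slots: [1:D] [2:F] [3:G] [4:I] [5:B]
Profit = 78 + 58 + 64 + 40 + 68 = 308

308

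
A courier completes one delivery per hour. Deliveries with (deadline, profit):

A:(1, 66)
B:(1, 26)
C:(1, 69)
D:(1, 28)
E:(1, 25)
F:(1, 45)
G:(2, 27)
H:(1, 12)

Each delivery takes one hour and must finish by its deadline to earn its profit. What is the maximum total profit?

Take jobs in profit order; each goes to the latest open slot no later than its deadline.
By profit: C(d1,69), A(d1,66), F(d1,45), D(d1,28), G(d2,27), B(d1,26), E(d1,25), H(d1,12)
C→slot 1; A skipped; F skipped; D skipped; G→slot 2; B skipped; E skipped; H skipped.
Profit = 69 + 27 = 96

96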